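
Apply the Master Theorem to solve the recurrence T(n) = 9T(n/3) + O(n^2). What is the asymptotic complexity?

Master Theorem for T(n) = 9T(n/3) + O(n^2):

a = 9, b = 3, c = 2
log_b(a) = log_3(9) = 2.0000

Case 2: c = 2 = log_3(9) = 2.0000
T(n) = O(n^2 log n) = O(n^2 log n)

For T(n) = 9T(n/3) + O(n^2): log_3(9) = 2.0000. This is Case 2 of the Master Theorem (c = log_b(a), equal work at all levels), giving O(n^2 log n).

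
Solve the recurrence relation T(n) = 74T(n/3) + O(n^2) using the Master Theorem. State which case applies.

Master Theorem for T(n) = 74T(n/3) + O(n^2):

a = 74, b = 3, c = 2
log_b(a) = log_3(74) = 3.9177

Case 1: c = 2 < log_3(74) = 3.9177
T(n) = O(n^(log_3 74))

For T(n) = 74T(n/3) + O(n^2): log_3(74) = 3.9177. This is Case 1 of the Master Theorem (c < log_b(a), work dominated by leaves), giving O(n^(log_3 74)).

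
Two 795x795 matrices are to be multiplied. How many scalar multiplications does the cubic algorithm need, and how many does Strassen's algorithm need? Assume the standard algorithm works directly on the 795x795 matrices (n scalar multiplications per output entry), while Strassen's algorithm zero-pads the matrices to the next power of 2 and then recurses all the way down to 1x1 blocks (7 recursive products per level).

Matrix multiplication for 795x795 matrices:

Strassen's algorithm requires power-of-2 dimensions. Pad 795x795 to 1024x1024 (next power of 2).

Standard algorithm: 795^3 = 502459875 multiplications
Strassen's algorithm: 7^(log2(1024)) = 7^10 = 282475249 multiplications
Savings: 502459875 - 282475249 = 219984626 multiplications

Standard: 502459875 multiplications (795^3). Strassen: 282475249 multiplications (7^10, after padding to 1024x1024). Strassen reduces 8 recursive multiplications to 7 at each level.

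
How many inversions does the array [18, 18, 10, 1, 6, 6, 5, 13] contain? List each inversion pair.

Finding inversions in [18, 18, 10, 1, 6, 6, 5, 13]:

(0, 2): arr[0]=18 > arr[2]=10
(0, 3): arr[0]=18 > arr[3]=1
(0, 4): arr[0]=18 > arr[4]=6
(0, 5): arr[0]=18 > arr[5]=6
(0, 6): arr[0]=18 > arr[6]=5
(0, 7): arr[0]=18 > arr[7]=13
(1, 2): arr[1]=18 > arr[2]=10
(1, 3): arr[1]=18 > arr[3]=1
(1, 4): arr[1]=18 > arr[4]=6
(1, 5): arr[1]=18 > arr[5]=6
(1, 6): arr[1]=18 > arr[6]=5
(1, 7): arr[1]=18 > arr[7]=13
(2, 3): arr[2]=10 > arr[3]=1
(2, 4): arr[2]=10 > arr[4]=6
(2, 5): arr[2]=10 > arr[5]=6
(2, 6): arr[2]=10 > arr[6]=5
(4, 6): arr[4]=6 > arr[6]=5
(5, 6): arr[5]=6 > arr[6]=5

Total inversions: 18

The array has 18 inversion(s): (0,2), (0,3), (0,4), (0,5), (0,6), (0,7), (1,2), (1,3), (1,4), (1,5), (1,6), (1,7), (2,3), (2,4), (2,5), (2,6), (4,6), (5,6). Each pair (i,j) satisfies i < j and arr[i] > arr[j].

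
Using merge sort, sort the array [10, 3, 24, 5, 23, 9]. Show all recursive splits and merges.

Merge sort trace:

Split: [10, 3, 24, 5, 23, 9] -> [10, 3, 24] and [5, 23, 9]
  Split: [10, 3, 24] -> [10] and [3, 24]
    Split: [3, 24] -> [3] and [24]
    Merge: [3] + [24] -> [3, 24]
  Merge: [10] + [3, 24] -> [3, 10, 24]
  Split: [5, 23, 9] -> [5] and [23, 9]
    Split: [23, 9] -> [23] and [9]
    Merge: [23] + [9] -> [9, 23]
  Merge: [5] + [9, 23] -> [5, 9, 23]
Merge: [3, 10, 24] + [5, 9, 23] -> [3, 5, 9, 10, 23, 24]

Final sorted array: [3, 5, 9, 10, 23, 24]

The merge sort proceeds by recursively splitting the array and merging sorted halves.
After all merges, the sorted array is [3, 5, 9, 10, 23, 24].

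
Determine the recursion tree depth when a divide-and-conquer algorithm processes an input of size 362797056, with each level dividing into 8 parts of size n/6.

For divide and conquer with division factor 6:

Problem sizes at each level:
Level 0: 362797056
Level 1: 60466176
Level 2: 10077696
Level 3: 1679616
Level 4: 279936
Level 5: 46656
Level 6: 7776
Level 7: 1296
Level 8: 216
Level 9: 36
Level 10: 6
Level 11: 1

The root is level 0 and the size-1 base case is level 11 (the tree spans levels 0 through 11, i.e. 12 levels counting the root), so the depth is the number of divisions: log_6(362797056) = 11

The recursion tree depth is log_6(362797056) = 11. At each level, the problem size is divided by 6, so it takes 11 divisions to reduce to a base case of size 1. The algorithm makes 8 recursive calls at each level.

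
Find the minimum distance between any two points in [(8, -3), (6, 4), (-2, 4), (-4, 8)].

Computing all pairwise distances among 4 points:

d((8, -3), (6, 4)) = 7.2801
d((8, -3), (-2, 4)) = 12.2066
d((8, -3), (-4, 8)) = 16.2788
d((6, 4), (-2, 4)) = 8.0
d((6, 4), (-4, 8)) = 10.7703
d((-2, 4), (-4, 8)) = 4.4721 <-- minimum

Closest pair: (-2, 4) and (-4, 8) with distance 4.4721

The closest pair is (-2, 4) and (-4, 8) with Euclidean distance 4.4721. For 4 points, brute-force pairwise comparison is shown above. For large n, the divide-and-conquer algorithm (sort by x, recurse on halves, check the dividing strip) achieves O(n log n).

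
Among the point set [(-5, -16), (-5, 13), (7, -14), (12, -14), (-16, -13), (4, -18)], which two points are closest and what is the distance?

Computing all pairwise distances among 6 points:

d((-5, -16), (-5, 13)) = 29.0
d((-5, -16), (7, -14)) = 12.1655
d((-5, -16), (12, -14)) = 17.1172
d((-5, -16), (-16, -13)) = 11.4018
d((-5, -16), (4, -18)) = 9.2195
d((-5, 13), (7, -14)) = 29.5466
d((-5, 13), (12, -14)) = 31.9061
d((-5, 13), (-16, -13)) = 28.2312
d((-5, 13), (4, -18)) = 32.28
d((7, -14), (12, -14)) = 5.0 <-- minimum
d((7, -14), (-16, -13)) = 23.0217
d((7, -14), (4, -18)) = 5.0 <-- minimum
d((12, -14), (-16, -13)) = 28.0179
d((12, -14), (4, -18)) = 8.9443
d((-16, -13), (4, -18)) = 20.6155

Minimum distance: 5.0 (tie among 2 pairs: (7, -14) and (12, -14); (7, -14) and (4, -18))

The minimum Euclidean distance is 5.0. There is a tie: 2 pairs achieve this minimum — (7, -14) and (12, -14); (7, -14) and (4, -18). Any of these is a valid closest pair. For 6 points, brute-force pairwise comparison is shown above. For large n, the divide-and-conquer algorithm (sort by x, recurse on halves, check the dividing strip) achieves O(n log n).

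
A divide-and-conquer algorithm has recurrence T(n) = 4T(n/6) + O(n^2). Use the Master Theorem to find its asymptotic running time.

Master Theorem for T(n) = 4T(n/6) + O(n^2):

a = 4, b = 6, c = 2
log_b(a) = log_6(4) = 0.7737

Case 3: c = 2 > log_6(4) = 0.7737
T(n) = O(n^2) = O(n^2)

For T(n) = 4T(n/6) + O(n^2): log_6(4) = 0.7737. This is Case 3 of the Master Theorem (c > log_b(a), work dominated by root), giving O(n^2).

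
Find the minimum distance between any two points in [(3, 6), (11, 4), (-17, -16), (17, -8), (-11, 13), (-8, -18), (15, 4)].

Computing all pairwise distances among 7 points:

d((3, 6), (11, 4)) = 8.2462
d((3, 6), (-17, -16)) = 29.7321
d((3, 6), (17, -8)) = 19.799
d((3, 6), (-11, 13)) = 15.6525
d((3, 6), (-8, -18)) = 26.4008
d((3, 6), (15, 4)) = 12.1655
d((11, 4), (-17, -16)) = 34.4093
d((11, 4), (17, -8)) = 13.4164
d((11, 4), (-11, 13)) = 23.7697
d((11, 4), (-8, -18)) = 29.0689
d((11, 4), (15, 4)) = 4.0 <-- minimum
d((-17, -16), (17, -8)) = 34.9285
d((-17, -16), (-11, 13)) = 29.6142
d((-17, -16), (-8, -18)) = 9.2195
d((-17, -16), (15, 4)) = 37.7359
d((17, -8), (-11, 13)) = 35.0
d((17, -8), (-8, -18)) = 26.9258
d((17, -8), (15, 4)) = 12.1655
d((-11, 13), (-8, -18)) = 31.1448
d((-11, 13), (15, 4)) = 27.5136
d((-8, -18), (15, 4)) = 31.8277

Closest pair: (11, 4) and (15, 4) with distance 4.0

The closest pair is (11, 4) and (15, 4) with Euclidean distance 4.0. For 7 points, brute-force pairwise comparison is shown above. For large n, the divide-and-conquer algorithm (sort by x, recurse on halves, check the dividing strip) achieves O(n log n).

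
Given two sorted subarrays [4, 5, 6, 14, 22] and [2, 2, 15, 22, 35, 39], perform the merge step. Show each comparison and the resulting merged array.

Merging process:

Compare 4 vs 2: take 2 from right. Merged: [2]
Compare 4 vs 2: take 2 from right. Merged: [2, 2]
Compare 4 vs 15: take 4 from left. Merged: [2, 2, 4]
Compare 5 vs 15: take 5 from left. Merged: [2, 2, 4, 5]
Compare 6 vs 15: take 6 from left. Merged: [2, 2, 4, 5, 6]
Compare 14 vs 15: take 14 from left. Merged: [2, 2, 4, 5, 6, 14]
Compare 22 vs 15: take 15 from right. Merged: [2, 2, 4, 5, 6, 14, 15]
Compare 22 vs 22: take 22 from left. Merged: [2, 2, 4, 5, 6, 14, 15, 22]
Append remaining from right: [22, 35, 39]. Merged: [2, 2, 4, 5, 6, 14, 15, 22, 22, 35, 39]

Final merged array: [2, 2, 4, 5, 6, 14, 15, 22, 22, 35, 39]
Total comparisons: 8

The merged array is [2, 2, 4, 5, 6, 14, 15, 22, 22, 35, 39], requiring 8 comparisons. The merge step runs in O(n) time where n is the total number of elements.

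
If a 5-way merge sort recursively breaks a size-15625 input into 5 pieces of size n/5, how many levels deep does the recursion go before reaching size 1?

For divide and conquer with division factor 5:

Problem sizes at each level:
Level 0: 15625
Level 1: 3125
Level 2: 625
Level 3: 125
Level 4: 25
Level 5: 5
Level 6: 1

The root is level 0 and the size-1 base case is level 6 (the tree spans levels 0 through 6, i.e. 7 levels counting the root), so the depth is the number of divisions: log_5(15625) = 6

The recursion tree depth is log_5(15625) = 6. At each level, the problem size is divided by 5, so it takes 6 divisions to reduce to a base case of size 1. The algorithm makes 5 recursive calls at each level.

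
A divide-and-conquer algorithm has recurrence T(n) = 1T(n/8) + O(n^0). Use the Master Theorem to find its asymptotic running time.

Master Theorem for T(n) = 1T(n/8) + O(n^0):

a = 1, b = 8, c = 0
log_b(a) = log_8(1) = 0.0000

Case 2: c = 0 = log_8(1) = 0.0000
T(n) = O(n^0 log n) = O(log n)

For T(n) = 1T(n/8) + O(n^0): log_8(1) = 0.0000. This is Case 2 of the Master Theorem (c = log_b(a), equal work at all levels), giving O(log n).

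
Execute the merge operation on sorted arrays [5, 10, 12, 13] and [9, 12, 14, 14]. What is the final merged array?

Merging process:

Compare 5 vs 9: take 5 from left. Merged: [5]
Compare 10 vs 9: take 9 from right. Merged: [5, 9]
Compare 10 vs 12: take 10 from left. Merged: [5, 9, 10]
Compare 12 vs 12: take 12 from left. Merged: [5, 9, 10, 12]
Compare 13 vs 12: take 12 from right. Merged: [5, 9, 10, 12, 12]
Compare 13 vs 14: take 13 from left. Merged: [5, 9, 10, 12, 12, 13]
Append remaining from right: [14, 14]. Merged: [5, 9, 10, 12, 12, 13, 14, 14]

Final merged array: [5, 9, 10, 12, 12, 13, 14, 14]
Total comparisons: 6

The merged array is [5, 9, 10, 12, 12, 13, 14, 14], requiring 6 comparisons. The merge step runs in O(n) time where n is the total number of elements.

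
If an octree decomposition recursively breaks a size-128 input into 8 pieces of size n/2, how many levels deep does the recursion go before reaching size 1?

For divide and conquer with division factor 2:

Problem sizes at each level:
Level 0: 128
Level 1: 64
Level 2: 32
Level 3: 16
Level 4: 8
Level 5: 4
Level 6: 2
Level 7: 1

The root is level 0 and the size-1 base case is level 7 (the tree spans levels 0 through 7, i.e. 8 levels counting the root), so the depth is the number of divisions: log_2(128) = 7

The recursion tree depth is log_2(128) = 7. At each level, the problem size is divided by 2, so it takes 7 divisions to reduce to a base case of size 1. The algorithm makes 8 recursive calls at each level.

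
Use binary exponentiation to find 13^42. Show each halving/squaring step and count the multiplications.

Computing 13^42 by squaring (build up from 13^1; each line after the first costs one multiplication):

13^1 = 13
13^2 = (13^1)^2 = 13^2 = 169
13^4 = (13^2)^2 = 169^2 = 28561
13^5 = 13 * 13^4 = 13 * 28561 = 371293
13^10 = (13^5)^2 = 371293^2 = 137858491849
13^20 = (13^10)^2 = 137858491849^2 = 19004963774880799438801
13^21 = 13 * 13^20 = 13 * 19004963774880799438801 = 247064529073450392704413
13^42 = (13^21)^2 = 247064529073450392704413^2 = 61040881526285814362156628321386486455989674569

Result: 61040881526285814362156628321386486455989674569
Multiplications needed: 7 (7 lines after 13^1)

13^42 = 61040881526285814362156628321386486455989674569. Using exponentiation by squaring, this requires 7 multiplications. The key idea: if the exponent is even, square the half-power; if odd, multiply by the base once.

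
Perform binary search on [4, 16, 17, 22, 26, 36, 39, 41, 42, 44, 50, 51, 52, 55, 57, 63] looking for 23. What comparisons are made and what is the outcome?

Binary search for 23 in [4, 16, 17, 22, 26, 36, 39, 41, 42, 44, 50, 51, 52, 55, 57, 63]:

lo=0, hi=15, mid=7, arr[mid]=41 -> 41 > 23, search left half
lo=0, hi=6, mid=3, arr[mid]=22 -> 22 < 23, search right half
lo=4, hi=6, mid=5, arr[mid]=36 -> 36 > 23, search left half
lo=4, hi=4, mid=4, arr[mid]=26 -> 26 > 23, search left half
lo=4 > hi=3, target 23 not found

Binary search determines that 23 is not in the array after 4 comparisons. The search space was exhausted without finding the target.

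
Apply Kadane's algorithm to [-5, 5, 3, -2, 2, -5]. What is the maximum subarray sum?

Using Kadane's algorithm on [-5, 5, 3, -2, 2, -5]:

Scanning through the array:
Position 1 (value 5): max_ending_here = 5, max_so_far = 5
Position 2 (value 3): max_ending_here = 8, max_so_far = 8
Position 3 (value -2): max_ending_here = 6, max_so_far = 8
Position 4 (value 2): max_ending_here = 8, max_so_far = 8
Position 5 (value -5): max_ending_here = 3, max_so_far = 8

Maximum subarray: [5, 3]
Maximum sum: 8

The maximum subarray is [5, 3] with sum 8. This subarray runs from index 1 to index 2.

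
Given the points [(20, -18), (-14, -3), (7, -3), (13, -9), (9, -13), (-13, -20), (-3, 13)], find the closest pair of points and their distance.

Computing all pairwise distances among 7 points:

d((20, -18), (-14, -3)) = 37.1618
d((20, -18), (7, -3)) = 19.8494
d((20, -18), (13, -9)) = 11.4018
d((20, -18), (9, -13)) = 12.083
d((20, -18), (-13, -20)) = 33.0606
d((20, -18), (-3, 13)) = 38.6005
d((-14, -3), (7, -3)) = 21.0
d((-14, -3), (13, -9)) = 27.6586
d((-14, -3), (9, -13)) = 25.0799
d((-14, -3), (-13, -20)) = 17.0294
d((-14, -3), (-3, 13)) = 19.4165
d((7, -3), (13, -9)) = 8.4853
d((7, -3), (9, -13)) = 10.198
d((7, -3), (-13, -20)) = 26.2488
d((7, -3), (-3, 13)) = 18.868
d((13, -9), (9, -13)) = 5.6569 <-- minimum
d((13, -9), (-13, -20)) = 28.2312
d((13, -9), (-3, 13)) = 27.2029
d((9, -13), (-13, -20)) = 23.0868
d((9, -13), (-3, 13)) = 28.6356
d((-13, -20), (-3, 13)) = 34.4819

Closest pair: (13, -9) and (9, -13) with distance 5.6569

The closest pair is (13, -9) and (9, -13) with Euclidean distance 5.6569. For 7 points, brute-force pairwise comparison is shown above. For large n, the divide-and-conquer algorithm (sort by x, recurse on halves, check the dividing strip) achieves O(n log n).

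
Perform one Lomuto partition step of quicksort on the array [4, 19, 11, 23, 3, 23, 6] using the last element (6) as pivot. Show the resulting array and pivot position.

Lomuto partition with pivot = 6:

Initial array: [4, 19, 11, 23, 3, 23, 6]

arr[0]=4 <= 6: swap with position 0, array becomes [4, 19, 11, 23, 3, 23, 6]
arr[1]=19 > 6: no swap
arr[2]=11 > 6: no swap
arr[3]=23 > 6: no swap
arr[4]=3 <= 6: swap with position 1, array becomes [4, 3, 11, 23, 19, 23, 6]
arr[5]=23 > 6: no swap

Place pivot at position 2: [4, 3, 6, 23, 19, 23, 11]
Pivot position: 2

After partitioning with pivot 6, the array becomes [4, 3, 6, 23, 19, 23, 11]. The pivot is placed at index 2. All elements to the left of the pivot are <= 6, and all elements to the right are > 6.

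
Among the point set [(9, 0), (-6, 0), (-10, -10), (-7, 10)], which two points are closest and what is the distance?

Computing all pairwise distances among 4 points:

d((9, 0), (-6, 0)) = 15.0
d((9, 0), (-10, -10)) = 21.4709
d((9, 0), (-7, 10)) = 18.868
d((-6, 0), (-10, -10)) = 10.7703
d((-6, 0), (-7, 10)) = 10.0499 <-- minimum
d((-10, -10), (-7, 10)) = 20.2237

Closest pair: (-6, 0) and (-7, 10) with distance 10.0499

The closest pair is (-6, 0) and (-7, 10) with Euclidean distance 10.0499. For 4 points, brute-force pairwise comparison is shown above. For large n, the divide-and-conquer algorithm (sort by x, recurse on halves, check the dividing strip) achieves O(n log n).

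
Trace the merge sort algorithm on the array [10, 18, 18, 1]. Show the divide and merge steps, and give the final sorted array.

Merge sort trace:

Split: [10, 18, 18, 1] -> [10, 18] and [18, 1]
  Split: [10, 18] -> [10] and [18]
  Merge: [10] + [18] -> [10, 18]
  Split: [18, 1] -> [18] and [1]
  Merge: [18] + [1] -> [1, 18]
Merge: [10, 18] + [1, 18] -> [1, 10, 18, 18]

Final sorted array: [1, 10, 18, 18]

The merge sort proceeds by recursively splitting the array and merging sorted halves.
After all merges, the sorted array is [1, 10, 18, 18].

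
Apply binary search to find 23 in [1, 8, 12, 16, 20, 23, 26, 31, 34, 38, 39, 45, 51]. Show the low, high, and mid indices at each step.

Binary search for 23 in [1, 8, 12, 16, 20, 23, 26, 31, 34, 38, 39, 45, 51]:

lo=0, hi=12, mid=6, arr[mid]=26 -> 26 > 23, search left half
lo=0, hi=5, mid=2, arr[mid]=12 -> 12 < 23, search right half
lo=3, hi=5, mid=4, arr[mid]=20 -> 20 < 23, search right half
lo=5, hi=5, mid=5, arr[mid]=23 -> Found target at index 5!

Binary search finds 23 at index 5 after 4 comparisons. The search repeatedly halves the search space by comparing with the middle element.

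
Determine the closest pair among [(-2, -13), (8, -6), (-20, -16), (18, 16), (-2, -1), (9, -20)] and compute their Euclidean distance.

Computing all pairwise distances among 6 points:

d((-2, -13), (8, -6)) = 12.2066
d((-2, -13), (-20, -16)) = 18.2483
d((-2, -13), (18, 16)) = 35.2278
d((-2, -13), (-2, -1)) = 12.0
d((-2, -13), (9, -20)) = 13.0384
d((8, -6), (-20, -16)) = 29.7321
d((8, -6), (18, 16)) = 24.1661
d((8, -6), (-2, -1)) = 11.1803 <-- minimum
d((8, -6), (9, -20)) = 14.0357
d((-20, -16), (18, 16)) = 49.679
d((-20, -16), (-2, -1)) = 23.4307
d((-20, -16), (9, -20)) = 29.2746
d((18, 16), (-2, -1)) = 26.2488
d((18, 16), (9, -20)) = 37.108
d((-2, -1), (9, -20)) = 21.9545

Closest pair: (8, -6) and (-2, -1) with distance 11.1803

The closest pair is (8, -6) and (-2, -1) with Euclidean distance 11.1803. For 6 points, brute-force pairwise comparison is shown above. For large n, the divide-and-conquer algorithm (sort by x, recurse on halves, check the dividing strip) achieves O(n log n).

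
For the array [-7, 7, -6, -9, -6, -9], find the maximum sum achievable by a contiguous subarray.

Using Kadane's algorithm on [-7, 7, -6, -9, -6, -9]:

Scanning through the array:
Position 1 (value 7): max_ending_here = 7, max_so_far = 7
Position 2 (value -6): max_ending_here = 1, max_so_far = 7
Position 3 (value -9): max_ending_here = -8, max_so_far = 7
Position 4 (value -6): max_ending_here = -6, max_so_far = 7
Position 5 (value -9): max_ending_here = -9, max_so_far = 7

Maximum subarray: [7]
Maximum sum: 7

The maximum subarray is [7] with sum 7. This subarray runs from index 1 to index 1.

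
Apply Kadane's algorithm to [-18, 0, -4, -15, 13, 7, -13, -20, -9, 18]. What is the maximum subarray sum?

Using Kadane's algorithm on [-18, 0, -4, -15, 13, 7, -13, -20, -9, 18]:

Scanning through the array:
Position 1 (value 0): max_ending_here = 0, max_so_far = 0
Position 2 (value -4): max_ending_here = -4, max_so_far = 0
Position 3 (value -15): max_ending_here = -15, max_so_far = 0
Position 4 (value 13): max_ending_here = 13, max_so_far = 13
Position 5 (value 7): max_ending_here = 20, max_so_far = 20
Position 6 (value -13): max_ending_here = 7, max_so_far = 20
Position 7 (value -20): max_ending_here = -13, max_so_far = 20
Position 8 (value -9): max_ending_here = -9, max_so_far = 20
Position 9 (value 18): max_ending_here = 18, max_so_far = 20

Maximum subarray: [13, 7]
Maximum sum: 20

The maximum subarray is [13, 7] with sum 20. This subarray runs from index 4 to index 5.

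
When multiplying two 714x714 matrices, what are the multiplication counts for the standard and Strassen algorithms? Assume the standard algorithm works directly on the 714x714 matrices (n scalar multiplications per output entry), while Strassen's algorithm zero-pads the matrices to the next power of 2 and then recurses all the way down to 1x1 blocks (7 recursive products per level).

Matrix multiplication for 714x714 matrices:

Strassen's algorithm requires power-of-2 dimensions. Pad 714x714 to 1024x1024 (next power of 2).

Standard algorithm: 714^3 = 363994344 multiplications
Strassen's algorithm: 7^(log2(1024)) = 7^10 = 282475249 multiplications
Savings: 363994344 - 282475249 = 81519095 multiplications

Standard: 363994344 multiplications (714^3). Strassen: 282475249 multiplications (7^10, after padding to 1024x1024). Strassen reduces 8 recursive multiplications to 7 at each level.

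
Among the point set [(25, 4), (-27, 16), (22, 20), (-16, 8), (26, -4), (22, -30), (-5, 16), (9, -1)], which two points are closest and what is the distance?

Computing all pairwise distances among 8 points:

d((25, 4), (-27, 16)) = 53.3667
d((25, 4), (22, 20)) = 16.2788
d((25, 4), (-16, 8)) = 41.1947
d((25, 4), (26, -4)) = 8.0623 <-- minimum
d((25, 4), (22, -30)) = 34.1321
d((25, 4), (-5, 16)) = 32.311
d((25, 4), (9, -1)) = 16.7631
d((-27, 16), (22, 20)) = 49.163
d((-27, 16), (-16, 8)) = 13.6015
d((-27, 16), (26, -4)) = 56.648
d((-27, 16), (22, -30)) = 67.2086
d((-27, 16), (-5, 16)) = 22.0
d((-27, 16), (9, -1)) = 39.8121
d((22, 20), (-16, 8)) = 39.8497
d((22, 20), (26, -4)) = 24.3311
d((22, 20), (22, -30)) = 50.0
d((22, 20), (-5, 16)) = 27.2947
d((22, 20), (9, -1)) = 24.6982
d((-16, 8), (26, -4)) = 43.6807
d((-16, 8), (22, -30)) = 53.7401
d((-16, 8), (-5, 16)) = 13.6015
d((-16, 8), (9, -1)) = 26.5707
d((26, -4), (22, -30)) = 26.3059
d((26, -4), (-5, 16)) = 36.8917
d((26, -4), (9, -1)) = 17.2627
d((22, -30), (-5, 16)) = 53.3385
d((22, -30), (9, -1)) = 31.7805
d((-5, 16), (9, -1)) = 22.0227

Closest pair: (25, 4) and (26, -4) with distance 8.0623

The closest pair is (25, 4) and (26, -4) with Euclidean distance 8.0623. For 8 points, brute-force pairwise comparison is shown above. For large n, the divide-and-conquer algorithm (sort by x, recurse on halves, check the dividing strip) achieves O(n log n).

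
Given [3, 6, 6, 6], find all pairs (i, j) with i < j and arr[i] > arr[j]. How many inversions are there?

Finding inversions in [3, 6, 6, 6]:


Total inversions: 0

The array has 0 inversions. It is already sorted.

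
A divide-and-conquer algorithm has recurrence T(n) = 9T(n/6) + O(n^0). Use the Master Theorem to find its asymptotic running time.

Master Theorem for T(n) = 9T(n/6) + O(n^0):

a = 9, b = 6, c = 0
log_b(a) = log_6(9) = 1.2263

Case 1: c = 0 < log_6(9) = 1.2263
T(n) = O(n^(log_6 9))

For T(n) = 9T(n/6) + O(n^0): log_6(9) = 1.2263. This is Case 1 of the Master Theorem (c < log_b(a), work dominated by leaves), giving O(n^(log_6 9)).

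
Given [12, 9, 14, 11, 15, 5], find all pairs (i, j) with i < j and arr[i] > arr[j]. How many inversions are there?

Finding inversions in [12, 9, 14, 11, 15, 5]:

(0, 1): arr[0]=12 > arr[1]=9
(0, 3): arr[0]=12 > arr[3]=11
(0, 5): arr[0]=12 > arr[5]=5
(1, 5): arr[1]=9 > arr[5]=5
(2, 3): arr[2]=14 > arr[3]=11
(2, 5): arr[2]=14 > arr[5]=5
(3, 5): arr[3]=11 > arr[5]=5
(4, 5): arr[4]=15 > arr[5]=5

Total inversions: 8

The array has 8 inversion(s): (0,1), (0,3), (0,5), (1,5), (2,3), (2,5), (3,5), (4,5). Each pair (i,j) satisfies i < j and arr[i] > arr[j].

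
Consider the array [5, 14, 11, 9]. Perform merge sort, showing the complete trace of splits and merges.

Merge sort trace:

Split: [5, 14, 11, 9] -> [5, 14] and [11, 9]
  Split: [5, 14] -> [5] and [14]
  Merge: [5] + [14] -> [5, 14]
  Split: [11, 9] -> [11] and [9]
  Merge: [11] + [9] -> [9, 11]
Merge: [5, 14] + [9, 11] -> [5, 9, 11, 14]

Final sorted array: [5, 9, 11, 14]

The merge sort proceeds by recursively splitting the array and merging sorted halves.
After all merges, the sorted array is [5, 9, 11, 14].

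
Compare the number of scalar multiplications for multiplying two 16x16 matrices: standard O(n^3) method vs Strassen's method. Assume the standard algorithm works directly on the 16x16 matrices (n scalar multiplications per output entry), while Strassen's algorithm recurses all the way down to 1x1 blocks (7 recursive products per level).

Matrix multiplication for 16x16 matrices:

Standard algorithm: 16^3 = 4096 multiplications
Strassen's algorithm: 7^(log2(16)) = 7^4 = 2401 multiplications
Savings: 4096 - 2401 = 1695 multiplications

Standard: 4096 multiplications (16^3). Strassen: 2401 multiplications (7^4). Strassen reduces 8 recursive multiplications to 7 at each level.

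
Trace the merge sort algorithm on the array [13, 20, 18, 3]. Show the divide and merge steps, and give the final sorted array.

Merge sort trace:

Split: [13, 20, 18, 3] -> [13, 20] and [18, 3]
  Split: [13, 20] -> [13] and [20]
  Merge: [13] + [20] -> [13, 20]
  Split: [18, 3] -> [18] and [3]
  Merge: [18] + [3] -> [3, 18]
Merge: [13, 20] + [3, 18] -> [3, 13, 18, 20]

Final sorted array: [3, 13, 18, 20]

The merge sort proceeds by recursively splitting the array and merging sorted halves.
After all merges, the sorted array is [3, 13, 18, 20].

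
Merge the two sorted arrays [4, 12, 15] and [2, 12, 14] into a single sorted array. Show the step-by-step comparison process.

Merging process:

Compare 4 vs 2: take 2 from right. Merged: [2]
Compare 4 vs 12: take 4 from left. Merged: [2, 4]
Compare 12 vs 12: take 12 from left. Merged: [2, 4, 12]
Compare 15 vs 12: take 12 from right. Merged: [2, 4, 12, 12]
Compare 15 vs 14: take 14 from right. Merged: [2, 4, 12, 12, 14]
Append remaining from left: [15]. Merged: [2, 4, 12, 12, 14, 15]

Final merged array: [2, 4, 12, 12, 14, 15]
Total comparisons: 5

The merged array is [2, 4, 12, 12, 14, 15], requiring 5 comparisons. The merge step runs in O(n) time where n is the total number of elements.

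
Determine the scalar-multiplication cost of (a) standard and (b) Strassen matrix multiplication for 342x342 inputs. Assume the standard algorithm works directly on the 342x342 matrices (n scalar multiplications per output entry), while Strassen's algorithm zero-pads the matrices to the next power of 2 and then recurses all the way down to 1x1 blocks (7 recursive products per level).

Matrix multiplication for 342x342 matrices:

Strassen's algorithm requires power-of-2 dimensions. Pad 342x342 to 512x512 (next power of 2).

Standard algorithm: 342^3 = 40001688 multiplications
Strassen's algorithm: 7^(log2(512)) = 7^9 = 40353607 multiplications
Difference: 40001688 - 40353607 = -351919 (Strassen uses MORE here due to padding overhead — for small or just-over-power-of-2 n, padding can outweigh the per-level savings)

Standard: 40001688 multiplications (342^3). Strassen: 40353607 multiplications (7^9, after padding to 512x512). Strassen reduces 8 recursive multiplications to 7 at each level.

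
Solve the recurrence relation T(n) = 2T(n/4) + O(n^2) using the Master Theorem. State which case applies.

Master Theorem for T(n) = 2T(n/4) + O(n^2):

a = 2, b = 4, c = 2
log_b(a) = log_4(2) = 0.5000

Case 3: c = 2 > log_4(2) = 0.5000
T(n) = O(n^2) = O(n^2)

For T(n) = 2T(n/4) + O(n^2): log_4(2) = 0.5000. This is Case 3 of the Master Theorem (c > log_b(a), work dominated by root), giving O(n^2).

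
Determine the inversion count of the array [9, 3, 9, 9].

Finding inversions in [9, 3, 9, 9]:

(0, 1): arr[0]=9 > arr[1]=3

Total inversions: 1

The array has 1 inversion(s): (0,1). Each pair (i,j) satisfies i < j and arr[i] > arr[j].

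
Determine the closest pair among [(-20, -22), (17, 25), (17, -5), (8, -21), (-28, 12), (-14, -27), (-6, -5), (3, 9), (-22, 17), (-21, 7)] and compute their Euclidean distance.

Computing all pairwise distances among 10 points:

d((-20, -22), (17, 25)) = 59.8164
d((-20, -22), (17, -5)) = 40.7185
d((-20, -22), (8, -21)) = 28.0179
d((-20, -22), (-28, 12)) = 34.9285
d((-20, -22), (-14, -27)) = 7.8102 <-- minimum
d((-20, -22), (-6, -5)) = 22.0227
d((-20, -22), (3, 9)) = 38.6005
d((-20, -22), (-22, 17)) = 39.0512
d((-20, -22), (-21, 7)) = 29.0172
d((17, 25), (17, -5)) = 30.0
d((17, 25), (8, -21)) = 46.8722
d((17, 25), (-28, 12)) = 46.8402
d((17, 25), (-14, -27)) = 60.5392
d((17, 25), (-6, -5)) = 37.8021
d((17, 25), (3, 9)) = 21.2603
d((17, 25), (-22, 17)) = 39.8121
d((17, 25), (-21, 7)) = 42.0476
d((17, -5), (8, -21)) = 18.3576
d((17, -5), (-28, 12)) = 48.1041
d((17, -5), (-14, -27)) = 38.0132
d((17, -5), (-6, -5)) = 23.0
d((17, -5), (3, 9)) = 19.799
d((17, -5), (-22, 17)) = 44.7772
d((17, -5), (-21, 7)) = 39.8497
d((8, -21), (-28, 12)) = 48.8365
d((8, -21), (-14, -27)) = 22.8035
d((8, -21), (-6, -5)) = 21.2603
d((8, -21), (3, 9)) = 30.4138
d((8, -21), (-22, 17)) = 48.4149
d((8, -21), (-21, 7)) = 40.3113
d((-28, 12), (-14, -27)) = 41.4367
d((-28, 12), (-6, -5)) = 27.8029
d((-28, 12), (3, 9)) = 31.1448
d((-28, 12), (-22, 17)) = 7.8102 <-- minimum
d((-28, 12), (-21, 7)) = 8.6023
d((-14, -27), (-6, -5)) = 23.4094
d((-14, -27), (3, 9)) = 39.8121
d((-14, -27), (-22, 17)) = 44.7214
d((-14, -27), (-21, 7)) = 34.7131
d((-6, -5), (3, 9)) = 16.6433
d((-6, -5), (-22, 17)) = 27.2029
d((-6, -5), (-21, 7)) = 19.2094
d((3, 9), (-22, 17)) = 26.2488
d((3, 9), (-21, 7)) = 24.0832
d((-22, 17), (-21, 7)) = 10.0499

Minimum distance: 7.8102 (tie among 2 pairs: (-20, -22) and (-14, -27); (-28, 12) and (-22, 17))

The minimum Euclidean distance is 7.8102. There is a tie: 2 pairs achieve this minimum — (-20, -22) and (-14, -27); (-28, 12) and (-22, 17). Any of these is a valid closest pair. For 10 points, brute-force pairwise comparison is shown above. For large n, the divide-and-conquer algorithm (sort by x, recurse on halves, check the dividing strip) achieves O(n log n).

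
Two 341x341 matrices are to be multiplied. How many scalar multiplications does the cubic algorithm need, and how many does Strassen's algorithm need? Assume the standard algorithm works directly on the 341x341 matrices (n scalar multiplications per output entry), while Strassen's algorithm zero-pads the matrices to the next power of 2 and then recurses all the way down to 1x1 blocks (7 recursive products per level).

Matrix multiplication for 341x341 matrices:

Strassen's algorithm requires power-of-2 dimensions. Pad 341x341 to 512x512 (next power of 2).

Standard algorithm: 341^3 = 39651821 multiplications
Strassen's algorithm: 7^(log2(512)) = 7^9 = 40353607 multiplications
Difference: 39651821 - 40353607 = -701786 (Strassen uses MORE here due to padding overhead — for small or just-over-power-of-2 n, padding can outweigh the per-level savings)

Standard: 39651821 multiplications (341^3). Strassen: 40353607 multiplications (7^9, after padding to 512x512). Strassen reduces 8 recursive multiplications to 7 at each level.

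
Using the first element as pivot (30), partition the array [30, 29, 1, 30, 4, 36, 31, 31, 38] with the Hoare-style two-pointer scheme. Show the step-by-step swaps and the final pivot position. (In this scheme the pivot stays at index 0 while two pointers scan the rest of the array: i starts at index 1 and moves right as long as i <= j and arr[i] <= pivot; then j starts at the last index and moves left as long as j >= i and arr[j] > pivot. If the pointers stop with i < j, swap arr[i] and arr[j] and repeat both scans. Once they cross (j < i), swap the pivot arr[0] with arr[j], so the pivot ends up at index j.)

Hoare-style two-pointer partition with pivot = 30:

Initial array: [30, 29, 1, 30, 4, 36, 31, 31, 38]

Pointers start at i = 1, j = 8.
i ends at 5, j ends at 4: the pointers have crossed (j < i), so scanning stops.

Swap pivot arr[0] with arr[4] to place pivot at position 4: [4, 29, 1, 30, 30, 36, 31, 31, 38]
Pivot position: 4

After partitioning with pivot 30, the array becomes [4, 29, 1, 30, 30, 36, 31, 31, 38]. The pivot is placed at index 4. All elements to the left of the pivot are <= 30, and all elements to the right are > 30.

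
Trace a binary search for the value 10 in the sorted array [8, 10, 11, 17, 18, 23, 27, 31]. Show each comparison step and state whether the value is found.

Binary search for 10 in [8, 10, 11, 17, 18, 23, 27, 31]:

lo=0, hi=7, mid=3, arr[mid]=17 -> 17 > 10, search left half
lo=0, hi=2, mid=1, arr[mid]=10 -> Found target at index 1!

Binary search finds 10 at index 1 after 2 comparisons. The search repeatedly halves the search space by comparing with the middle element.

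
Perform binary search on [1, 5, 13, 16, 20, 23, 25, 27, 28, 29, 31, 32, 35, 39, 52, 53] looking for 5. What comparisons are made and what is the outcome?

Binary search for 5 in [1, 5, 13, 16, 20, 23, 25, 27, 28, 29, 31, 32, 35, 39, 52, 53]:

lo=0, hi=15, mid=7, arr[mid]=27 -> 27 > 5, search left half
lo=0, hi=6, mid=3, arr[mid]=16 -> 16 > 5, search left half
lo=0, hi=2, mid=1, arr[mid]=5 -> Found target at index 1!

Binary search finds 5 at index 1 after 3 comparisons. The search repeatedly halves the search space by comparing with the middle element.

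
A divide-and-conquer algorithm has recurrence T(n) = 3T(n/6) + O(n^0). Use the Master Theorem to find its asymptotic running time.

Master Theorem for T(n) = 3T(n/6) + O(n^0):

a = 3, b = 6, c = 0
log_b(a) = log_6(3) = 0.6131

Case 1: c = 0 < log_6(3) = 0.6131
T(n) = O(n^(log_6 3))

For T(n) = 3T(n/6) + O(n^0): log_6(3) = 0.6131. This is Case 1 of the Master Theorem (c < log_b(a), work dominated by leaves), giving O(n^(log_6 3)).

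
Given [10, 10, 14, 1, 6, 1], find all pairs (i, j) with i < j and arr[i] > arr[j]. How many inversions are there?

Finding inversions in [10, 10, 14, 1, 6, 1]:

(0, 3): arr[0]=10 > arr[3]=1
(0, 4): arr[0]=10 > arr[4]=6
(0, 5): arr[0]=10 > arr[5]=1
(1, 3): arr[1]=10 > arr[3]=1
(1, 4): arr[1]=10 > arr[4]=6
(1, 5): arr[1]=10 > arr[5]=1
(2, 3): arr[2]=14 > arr[3]=1
(2, 4): arr[2]=14 > arr[4]=6
(2, 5): arr[2]=14 > arr[5]=1
(4, 5): arr[4]=6 > arr[5]=1

Total inversions: 10

The array has 10 inversion(s): (0,3), (0,4), (0,5), (1,3), (1,4), (1,5), (2,3), (2,4), (2,5), (4,5). Each pair (i,j) satisfies i < j and arr[i] > arr[j].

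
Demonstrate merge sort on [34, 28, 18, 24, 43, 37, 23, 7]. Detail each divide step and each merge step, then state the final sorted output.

Merge sort trace:

Split: [34, 28, 18, 24, 43, 37, 23, 7] -> [34, 28, 18, 24] and [43, 37, 23, 7]
  Split: [34, 28, 18, 24] -> [34, 28] and [18, 24]
    Split: [34, 28] -> [34] and [28]
    Merge: [34] + [28] -> [28, 34]
    Split: [18, 24] -> [18] and [24]
    Merge: [18] + [24] -> [18, 24]
  Merge: [28, 34] + [18, 24] -> [18, 24, 28, 34]
  Split: [43, 37, 23, 7] -> [43, 37] and [23, 7]
    Split: [43, 37] -> [43] and [37]
    Merge: [43] + [37] -> [37, 43]
    Split: [23, 7] -> [23] and [7]
    Merge: [23] + [7] -> [7, 23]
  Merge: [37, 43] + [7, 23] -> [7, 23, 37, 43]
Merge: [18, 24, 28, 34] + [7, 23, 37, 43] -> [7, 18, 23, 24, 28, 34, 37, 43]

Final sorted array: [7, 18, 23, 24, 28, 34, 37, 43]

The merge sort proceeds by recursively splitting the array and merging sorted halves.
After all merges, the sorted array is [7, 18, 23, 24, 28, 34, 37, 43].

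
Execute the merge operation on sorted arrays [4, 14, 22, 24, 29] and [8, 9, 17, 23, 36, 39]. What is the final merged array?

Merging process:

Compare 4 vs 8: take 4 from left. Merged: [4]
Compare 14 vs 8: take 8 from right. Merged: [4, 8]
Compare 14 vs 9: take 9 from right. Merged: [4, 8, 9]
Compare 14 vs 17: take 14 from left. Merged: [4, 8, 9, 14]
Compare 22 vs 17: take 17 from right. Merged: [4, 8, 9, 14, 17]
Compare 22 vs 23: take 22 from left. Merged: [4, 8, 9, 14, 17, 22]
Compare 24 vs 23: take 23 from right. Merged: [4, 8, 9, 14, 17, 22, 23]
Compare 24 vs 36: take 24 from left. Merged: [4, 8, 9, 14, 17, 22, 23, 24]
Compare 29 vs 36: take 29 from left. Merged: [4, 8, 9, 14, 17, 22, 23, 24, 29]
Append remaining from right: [36, 39]. Merged: [4, 8, 9, 14, 17, 22, 23, 24, 29, 36, 39]

Final merged array: [4, 8, 9, 14, 17, 22, 23, 24, 29, 36, 39]
Total comparisons: 9

The merged array is [4, 8, 9, 14, 17, 22, 23, 24, 29, 36, 39], requiring 9 comparisons. The merge step runs in O(n) time where n is the total number of elements.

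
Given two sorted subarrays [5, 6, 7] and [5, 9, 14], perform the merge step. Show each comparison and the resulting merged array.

Merging process:

Compare 5 vs 5: take 5 from left. Merged: [5]
Compare 6 vs 5: take 5 from right. Merged: [5, 5]
Compare 6 vs 9: take 6 from left. Merged: [5, 5, 6]
Compare 7 vs 9: take 7 from left. Merged: [5, 5, 6, 7]
Append remaining from right: [9, 14]. Merged: [5, 5, 6, 7, 9, 14]

Final merged array: [5, 5, 6, 7, 9, 14]
Total comparisons: 4

The merged array is [5, 5, 6, 7, 9, 14], requiring 4 comparisons. The merge step runs in O(n) time where n is the total number of elements.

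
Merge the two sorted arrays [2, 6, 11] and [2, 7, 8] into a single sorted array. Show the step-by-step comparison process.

Merging process:

Compare 2 vs 2: take 2 from left. Merged: [2]
Compare 6 vs 2: take 2 from right. Merged: [2, 2]
Compare 6 vs 7: take 6 from left. Merged: [2, 2, 6]
Compare 11 vs 7: take 7 from right. Merged: [2, 2, 6, 7]
Compare 11 vs 8: take 8 from right. Merged: [2, 2, 6, 7, 8]
Append remaining from left: [11]. Merged: [2, 2, 6, 7, 8, 11]

Final merged array: [2, 2, 6, 7, 8, 11]
Total comparisons: 5

The merged array is [2, 2, 6, 7, 8, 11], requiring 5 comparisons. The merge step runs in O(n) time where n is the total number of elements.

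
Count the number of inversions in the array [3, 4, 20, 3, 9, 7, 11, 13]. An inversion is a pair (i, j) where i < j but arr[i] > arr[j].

Finding inversions in [3, 4, 20, 3, 9, 7, 11, 13]:

(1, 3): arr[1]=4 > arr[3]=3
(2, 3): arr[2]=20 > arr[3]=3
(2, 4): arr[2]=20 > arr[4]=9
(2, 5): arr[2]=20 > arr[5]=7
(2, 6): arr[2]=20 > arr[6]=11
(2, 7): arr[2]=20 > arr[7]=13
(4, 5): arr[4]=9 > arr[5]=7

Total inversions: 7

The array has 7 inversion(s): (1,3), (2,3), (2,4), (2,5), (2,6), (2,7), (4,5). Each pair (i,j) satisfies i < j and arr[i] > arr[j].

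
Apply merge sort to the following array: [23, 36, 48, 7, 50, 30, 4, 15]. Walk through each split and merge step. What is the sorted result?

Merge sort trace:

Split: [23, 36, 48, 7, 50, 30, 4, 15] -> [23, 36, 48, 7] and [50, 30, 4, 15]
  Split: [23, 36, 48, 7] -> [23, 36] and [48, 7]
    Split: [23, 36] -> [23] and [36]
    Merge: [23] + [36] -> [23, 36]
    Split: [48, 7] -> [48] and [7]
    Merge: [48] + [7] -> [7, 48]
  Merge: [23, 36] + [7, 48] -> [7, 23, 36, 48]
  Split: [50, 30, 4, 15] -> [50, 30] and [4, 15]
    Split: [50, 30] -> [50] and [30]
    Merge: [50] + [30] -> [30, 50]
    Split: [4, 15] -> [4] and [15]
    Merge: [4] + [15] -> [4, 15]
  Merge: [30, 50] + [4, 15] -> [4, 15, 30, 50]
Merge: [7, 23, 36, 48] + [4, 15, 30, 50] -> [4, 7, 15, 23, 30, 36, 48, 50]

Final sorted array: [4, 7, 15, 23, 30, 36, 48, 50]

The merge sort proceeds by recursively splitting the array and merging sorted halves.
After all merges, the sorted array is [4, 7, 15, 23, 30, 36, 48, 50].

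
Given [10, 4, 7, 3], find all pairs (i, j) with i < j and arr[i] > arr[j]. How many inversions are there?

Finding inversions in [10, 4, 7, 3]:

(0, 1): arr[0]=10 > arr[1]=4
(0, 2): arr[0]=10 > arr[2]=7
(0, 3): arr[0]=10 > arr[3]=3
(1, 3): arr[1]=4 > arr[3]=3
(2, 3): arr[2]=7 > arr[3]=3

Total inversions: 5

The array has 5 inversion(s): (0,1), (0,2), (0,3), (1,3), (2,3). Each pair (i,j) satisfies i < j and arr[i] > arr[j].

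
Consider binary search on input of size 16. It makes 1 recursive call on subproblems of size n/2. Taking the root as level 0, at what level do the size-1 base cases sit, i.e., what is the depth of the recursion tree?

For divide and conquer with division factor 2:

Problem sizes at each level:
Level 0: 16
Level 1: 8
Level 2: 4
Level 3: 2
Level 4: 1

The root is level 0 and the size-1 base case is level 4 (the tree spans levels 0 through 4, i.e. 5 levels counting the root), so the depth is the number of divisions: log_2(16) = 4

The recursion tree depth is log_2(16) = 4. At each level, the problem size is divided by 2, so it takes 4 divisions to reduce to a base case of size 1. The algorithm makes 1 recursive call at each level.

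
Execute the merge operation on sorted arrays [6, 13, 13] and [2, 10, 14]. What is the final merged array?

Merging process:

Compare 6 vs 2: take 2 from right. Merged: [2]
Compare 6 vs 10: take 6 from left. Merged: [2, 6]
Compare 13 vs 10: take 10 from right. Merged: [2, 6, 10]
Compare 13 vs 14: take 13 from left. Merged: [2, 6, 10, 13]
Compare 13 vs 14: take 13 from left. Merged: [2, 6, 10, 13, 13]
Append remaining from right: [14]. Merged: [2, 6, 10, 13, 13, 14]

Final merged array: [2, 6, 10, 13, 13, 14]
Total comparisons: 5

The merged array is [2, 6, 10, 13, 13, 14], requiring 5 comparisons. The merge step runs in O(n) time where n is the total number of elements.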